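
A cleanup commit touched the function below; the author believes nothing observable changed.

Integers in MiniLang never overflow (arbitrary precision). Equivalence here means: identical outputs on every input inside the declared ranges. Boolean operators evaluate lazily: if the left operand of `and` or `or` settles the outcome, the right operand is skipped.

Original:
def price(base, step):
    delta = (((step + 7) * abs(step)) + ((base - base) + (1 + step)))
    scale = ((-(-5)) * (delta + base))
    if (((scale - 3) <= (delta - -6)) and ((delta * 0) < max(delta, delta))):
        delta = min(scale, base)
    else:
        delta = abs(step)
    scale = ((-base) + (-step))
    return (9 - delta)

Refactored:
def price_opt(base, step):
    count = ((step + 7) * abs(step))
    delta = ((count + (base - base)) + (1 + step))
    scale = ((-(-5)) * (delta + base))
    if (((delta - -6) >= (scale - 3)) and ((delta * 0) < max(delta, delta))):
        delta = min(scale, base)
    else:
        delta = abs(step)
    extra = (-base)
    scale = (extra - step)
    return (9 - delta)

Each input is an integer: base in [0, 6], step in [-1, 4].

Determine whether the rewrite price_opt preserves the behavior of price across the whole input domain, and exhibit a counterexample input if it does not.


Equivalent — the differences include comparison usage differs; statement counts differ; arithmetic usage differs; local variable names differ, yet no declared input distinguishes the two.
As a probe, take base=5, step=4: price runs delta becomes 49; next scale becomes 270; next (((scale - 3) <= (delta - -6)) and ((delta * 0) < max(delta, delta))) evaluates to false; next delta becomes 4; next scale becomes -9; next final value 5; price_opt runs count becomes 44; next delta becomes 49; next scale becomes 270; next (((delta - -6) >= (scale - 3)) and ((delta * 0) < max(delta, delta))) evaluates to false; next delta becomes 4; next extra becomes -5; next scale becomes -9; next final value 5; both end at 5.
Every one of the 42 inputs gives matching results.
verdict: equivalent


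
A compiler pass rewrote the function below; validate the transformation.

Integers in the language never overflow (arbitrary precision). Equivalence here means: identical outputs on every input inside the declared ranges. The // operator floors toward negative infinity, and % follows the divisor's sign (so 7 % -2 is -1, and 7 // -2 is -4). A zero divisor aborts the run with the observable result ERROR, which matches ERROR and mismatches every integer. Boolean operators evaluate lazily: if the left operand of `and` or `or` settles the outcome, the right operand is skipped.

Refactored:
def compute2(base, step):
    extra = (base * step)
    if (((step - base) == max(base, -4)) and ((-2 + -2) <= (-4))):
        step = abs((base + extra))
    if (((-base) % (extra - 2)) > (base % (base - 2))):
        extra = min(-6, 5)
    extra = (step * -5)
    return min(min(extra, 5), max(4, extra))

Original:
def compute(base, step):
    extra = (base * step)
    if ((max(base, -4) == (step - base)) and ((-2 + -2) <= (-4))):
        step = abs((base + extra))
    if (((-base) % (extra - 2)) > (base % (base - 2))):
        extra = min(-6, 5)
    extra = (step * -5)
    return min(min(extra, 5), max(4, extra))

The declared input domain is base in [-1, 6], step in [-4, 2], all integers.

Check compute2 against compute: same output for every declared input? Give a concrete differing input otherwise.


Behavior is preserved: although same computation, different form, the outputs never diverge.
Spot check at base=-1, step=-3 — compute: extra=3, then ((max(base, -4) == (step - base)) and ((-2 + -2) <= (-4))) is false, then (((-base) % (extra - 2)) > (base % (base - 2))) is true, then extra=-6, then extra=15, then returns 5. compute2: extra=3, then (((step - base) == max(base, -4)) and ((-2 + -2) <= (-4))) is false, then (((-base) % (extra - 2)) > (base % (base - 2))) is true, then extra=-6, then extra=15, then returns 5. Both give 5.
An exhaustive pass over the 56 declared inputs shows identical outputs.
verdict: equivalent


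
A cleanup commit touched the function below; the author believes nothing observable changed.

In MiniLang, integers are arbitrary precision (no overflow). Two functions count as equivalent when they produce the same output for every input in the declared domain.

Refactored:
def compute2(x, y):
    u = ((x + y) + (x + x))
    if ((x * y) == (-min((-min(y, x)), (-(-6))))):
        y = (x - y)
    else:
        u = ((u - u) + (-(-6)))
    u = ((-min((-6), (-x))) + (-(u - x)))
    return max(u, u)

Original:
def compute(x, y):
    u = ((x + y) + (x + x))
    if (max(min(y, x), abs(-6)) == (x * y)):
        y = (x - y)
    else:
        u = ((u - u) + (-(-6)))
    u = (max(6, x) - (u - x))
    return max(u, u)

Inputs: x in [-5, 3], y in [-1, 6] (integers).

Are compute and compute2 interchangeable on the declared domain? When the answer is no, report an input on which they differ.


x=-5, y=1 yields -5 from compute but 15 from compute2.
verdict: not equivalent; witness: x=-5, y=1


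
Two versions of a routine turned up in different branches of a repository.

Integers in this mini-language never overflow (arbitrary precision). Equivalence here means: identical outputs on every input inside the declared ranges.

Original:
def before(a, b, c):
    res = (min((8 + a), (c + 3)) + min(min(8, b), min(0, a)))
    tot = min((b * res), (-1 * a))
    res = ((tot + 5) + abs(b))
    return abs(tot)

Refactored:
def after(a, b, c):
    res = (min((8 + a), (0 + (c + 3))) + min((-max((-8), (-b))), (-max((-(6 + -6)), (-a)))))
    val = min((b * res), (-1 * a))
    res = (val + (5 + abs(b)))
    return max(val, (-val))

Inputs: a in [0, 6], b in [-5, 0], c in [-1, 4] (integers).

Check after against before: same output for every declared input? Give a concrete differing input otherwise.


Changes here: constant usage differs; local variable names differ; arithmetic usage differs; min/max/abs usage differs; the full 252-point sweep finds no disagreement.
verdict: equivalent


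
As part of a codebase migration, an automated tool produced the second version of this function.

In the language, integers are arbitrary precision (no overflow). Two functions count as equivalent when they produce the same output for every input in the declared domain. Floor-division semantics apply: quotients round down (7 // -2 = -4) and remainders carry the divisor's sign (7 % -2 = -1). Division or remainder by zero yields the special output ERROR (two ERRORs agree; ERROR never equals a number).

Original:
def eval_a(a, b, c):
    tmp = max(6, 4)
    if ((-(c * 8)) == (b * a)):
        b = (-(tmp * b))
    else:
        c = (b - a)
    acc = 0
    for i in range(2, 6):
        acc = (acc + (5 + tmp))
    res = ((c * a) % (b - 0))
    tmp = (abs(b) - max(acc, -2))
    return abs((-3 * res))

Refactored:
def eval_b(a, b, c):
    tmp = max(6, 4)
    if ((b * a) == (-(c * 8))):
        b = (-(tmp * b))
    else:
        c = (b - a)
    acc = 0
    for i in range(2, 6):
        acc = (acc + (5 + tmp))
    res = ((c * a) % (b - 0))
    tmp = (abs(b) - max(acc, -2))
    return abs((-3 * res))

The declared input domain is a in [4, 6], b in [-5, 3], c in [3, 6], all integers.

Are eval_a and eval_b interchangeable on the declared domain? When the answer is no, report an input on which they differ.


Behavior is preserved: although same computation, different form, the outputs never diverge.
Tracing a=6, b=-5, c=4: eval_a: tmp = 6; ((-(c * 8)) == (b * a)) -> false; c = -11; acc = 0; [i=2]; acc = 11; [i=3]; acc = 22; [i=4]; acc = 33; [i=5]; acc = 44; res = -1; tmp = -39; return 3 | eval_b: tmp = 6; ((b * a) == (-(c * 8))) -> false; c = -11; acc = 0; [i=2]; acc = 11; [i=3]; acc = 22; [i=4]; acc = 33; [i=5]; acc = 44; res = -1; tmp = -39; return 3 — matching result 3.
Across all 108 domain points the two functions coincide.
verdict: equivalent


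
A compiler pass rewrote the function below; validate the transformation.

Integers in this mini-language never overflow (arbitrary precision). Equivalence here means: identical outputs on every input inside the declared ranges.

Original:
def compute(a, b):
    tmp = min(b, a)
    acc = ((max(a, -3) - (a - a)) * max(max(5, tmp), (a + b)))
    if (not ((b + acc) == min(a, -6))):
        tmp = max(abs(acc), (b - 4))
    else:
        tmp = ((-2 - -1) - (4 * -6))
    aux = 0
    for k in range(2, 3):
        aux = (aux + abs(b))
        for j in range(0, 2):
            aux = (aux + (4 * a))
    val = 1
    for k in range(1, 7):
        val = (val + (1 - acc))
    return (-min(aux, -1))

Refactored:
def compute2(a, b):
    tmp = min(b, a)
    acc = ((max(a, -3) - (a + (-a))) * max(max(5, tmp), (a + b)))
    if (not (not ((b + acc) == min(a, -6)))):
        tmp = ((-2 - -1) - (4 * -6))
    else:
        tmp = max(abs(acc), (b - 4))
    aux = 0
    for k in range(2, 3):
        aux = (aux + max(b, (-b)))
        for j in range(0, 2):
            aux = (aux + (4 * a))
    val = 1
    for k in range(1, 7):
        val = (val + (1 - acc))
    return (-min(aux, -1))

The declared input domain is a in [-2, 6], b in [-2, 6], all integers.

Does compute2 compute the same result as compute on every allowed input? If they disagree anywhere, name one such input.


Side by side, the visible changes include: arithmetic usage differs; boolean connective usage differs; min/max/abs usage differs.
Tracing a=-2, b=3: compute: tmp := -2 | acc := -10 | (not ((b + acc) == min(a, -6))): true | tmp := 10 | aux := 0 | iter k=2: | aux := 3 | iter j=0: | aux := -5 | iter j=1: | aux := -13 | val := 1 | iter k=1: | val := 12 | iter k=2: | val := 23 | iter k=3: | val := 34 | iter k=4: | val := 45 | iter k=5: | val := 56 | iter k=6: | val := 67 | result 13 | compute2: tmp := -2 | acc := -10 | (not (not ((b + acc) == min(a, -6)))): false | tmp := 10 | aux := 0 | iter k=2: | aux := 3 | iter j=0: | aux := -5 | iter j=1: | aux := -13 | val := 1 | iter k=1: | val := 12 | iter k=2: | val := 23 | iter k=3: | val := 34 | iter k=4: | val := 45 | iter k=5: | val := 56 | iter k=6: | val := 67 | result 13 — matching result 13.
Across all 81 domain points the two functions coincide.
verdict: equivalent


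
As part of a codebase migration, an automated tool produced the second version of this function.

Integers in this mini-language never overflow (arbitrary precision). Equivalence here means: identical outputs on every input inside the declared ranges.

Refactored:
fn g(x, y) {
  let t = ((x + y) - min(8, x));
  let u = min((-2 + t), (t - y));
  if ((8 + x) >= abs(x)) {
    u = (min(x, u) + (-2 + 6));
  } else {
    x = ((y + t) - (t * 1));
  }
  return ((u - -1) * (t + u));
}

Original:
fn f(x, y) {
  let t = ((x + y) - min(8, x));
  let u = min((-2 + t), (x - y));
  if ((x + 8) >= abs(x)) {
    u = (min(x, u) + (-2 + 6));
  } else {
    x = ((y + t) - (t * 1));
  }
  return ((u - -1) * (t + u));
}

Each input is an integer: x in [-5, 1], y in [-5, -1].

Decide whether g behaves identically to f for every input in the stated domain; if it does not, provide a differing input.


At x=-5, y=-1: f gives 15, g gives 8.
verdict: not equivalent; witness: x=-5, y=-1


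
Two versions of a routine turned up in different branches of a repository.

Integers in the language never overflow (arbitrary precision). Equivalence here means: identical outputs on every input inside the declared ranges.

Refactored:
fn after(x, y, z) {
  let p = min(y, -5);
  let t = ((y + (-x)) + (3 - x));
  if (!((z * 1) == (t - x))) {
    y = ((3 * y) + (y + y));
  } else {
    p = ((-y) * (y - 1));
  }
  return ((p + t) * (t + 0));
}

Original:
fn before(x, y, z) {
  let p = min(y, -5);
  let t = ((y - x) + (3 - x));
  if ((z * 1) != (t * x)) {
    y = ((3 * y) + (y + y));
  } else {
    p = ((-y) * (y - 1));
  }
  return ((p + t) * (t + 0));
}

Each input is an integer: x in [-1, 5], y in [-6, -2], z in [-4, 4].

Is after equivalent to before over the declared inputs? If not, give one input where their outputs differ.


Evaluate both at x=-1, y=-6, z=0.
before: p = -6; t = -1; ((z * 1) != (t * x)) -> true; y = -30; return 7
after: p = -6; t = -1; (!((z * 1) == (t - x))) -> false; p = -42; return 43
7 vs 43 — the two versions disagree here.
verdict: not equivalent; witness: x=-1, y=-6, z=0


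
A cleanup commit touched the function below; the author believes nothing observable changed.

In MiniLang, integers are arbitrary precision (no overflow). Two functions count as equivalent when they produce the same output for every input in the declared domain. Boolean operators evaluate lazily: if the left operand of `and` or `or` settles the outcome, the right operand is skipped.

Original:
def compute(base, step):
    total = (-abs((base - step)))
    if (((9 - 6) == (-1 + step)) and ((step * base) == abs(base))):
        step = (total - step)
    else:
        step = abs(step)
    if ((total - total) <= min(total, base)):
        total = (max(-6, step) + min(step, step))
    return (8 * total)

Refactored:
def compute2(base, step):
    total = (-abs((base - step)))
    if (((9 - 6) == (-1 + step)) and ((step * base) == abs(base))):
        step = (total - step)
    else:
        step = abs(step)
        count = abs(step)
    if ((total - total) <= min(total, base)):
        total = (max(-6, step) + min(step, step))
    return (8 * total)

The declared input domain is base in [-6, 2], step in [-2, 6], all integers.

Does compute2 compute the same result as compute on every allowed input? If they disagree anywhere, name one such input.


Comparing the listings, the differences include: min/max/abs usage differs; also local variable names differ; also statement counts differ.
Spot check at base=-4, step=4 — compute: total = -8; (((9 - 6) == (-1 + step)) and ((step * base) == abs(base))) -> false; step = 4; ((total - total) <= min(total, base)) -> false; return -64. compute2: total = -8; (((9 - 6) == (-1 + step)) and ((step * base) == abs(base))) -> false; step = 4; count = 4; ((total - total) <= min(total, base)) -> false; return -64. Both give -64.
An exhaustive pass over the 81 declared inputs shows identical outputs.
verdict: equivalent


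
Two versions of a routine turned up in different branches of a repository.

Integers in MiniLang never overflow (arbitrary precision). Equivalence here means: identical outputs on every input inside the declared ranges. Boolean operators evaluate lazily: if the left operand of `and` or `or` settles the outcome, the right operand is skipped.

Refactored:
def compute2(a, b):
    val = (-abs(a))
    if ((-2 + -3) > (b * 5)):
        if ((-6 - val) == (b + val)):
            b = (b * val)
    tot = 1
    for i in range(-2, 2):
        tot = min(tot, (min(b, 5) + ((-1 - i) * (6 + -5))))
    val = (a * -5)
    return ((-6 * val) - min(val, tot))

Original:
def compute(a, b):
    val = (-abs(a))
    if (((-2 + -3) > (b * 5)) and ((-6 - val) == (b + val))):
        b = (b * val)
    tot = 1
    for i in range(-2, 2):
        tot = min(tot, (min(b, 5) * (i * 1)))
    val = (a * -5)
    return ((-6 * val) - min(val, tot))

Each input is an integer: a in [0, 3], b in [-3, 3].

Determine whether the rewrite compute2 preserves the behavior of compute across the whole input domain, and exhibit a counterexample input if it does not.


Evaluate both at a=0, b=-3.
compute: val becomes 0; next (((-2 + -3) > (b * 5)) and ((-6 - val) == (b + val))) evaluates to false; next tot becomes 1; next at i=-2:; next tot becomes 1; next at i=-1:; next tot becomes 1; next at i=0:; next tot becomes 0; next at i=1:; next tot becomes -3; next val becomes 0; next final value 3
compute2: val becomes 0; next ((-2 + -3) > (b * 5)) evaluates to true; next ((-6 - val) == (b + val)) evaluates to false; next tot becomes 1; next at i=-2:; next tot becomes -2; next at i=-1:; next tot becomes -3; next at i=0:; next tot becomes -4; next at i=1:; next tot becomes -5; next val becomes 0; next final value 5
3 and 5 differ, so these are not the same function on this domain.
verdict: not equivalent; witness: a=0, b=-3


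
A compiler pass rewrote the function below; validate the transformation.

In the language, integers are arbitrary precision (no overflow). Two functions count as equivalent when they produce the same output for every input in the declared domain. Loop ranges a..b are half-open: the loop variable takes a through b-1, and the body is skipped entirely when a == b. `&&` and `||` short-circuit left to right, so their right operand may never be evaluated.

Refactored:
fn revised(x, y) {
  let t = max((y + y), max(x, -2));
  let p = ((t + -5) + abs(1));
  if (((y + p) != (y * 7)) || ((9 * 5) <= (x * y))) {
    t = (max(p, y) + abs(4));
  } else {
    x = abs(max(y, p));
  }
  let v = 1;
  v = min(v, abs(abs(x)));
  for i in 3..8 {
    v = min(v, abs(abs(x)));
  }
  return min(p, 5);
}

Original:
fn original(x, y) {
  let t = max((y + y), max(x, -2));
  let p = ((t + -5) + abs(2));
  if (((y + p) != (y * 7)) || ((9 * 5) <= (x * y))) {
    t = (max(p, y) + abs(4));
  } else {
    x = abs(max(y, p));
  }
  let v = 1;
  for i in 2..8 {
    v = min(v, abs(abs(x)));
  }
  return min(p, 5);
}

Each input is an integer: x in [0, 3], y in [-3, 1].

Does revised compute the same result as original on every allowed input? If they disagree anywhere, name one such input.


Evaluate both at x=0, y=-3.
original: t=0, then p=-3, then (((y + p) != (y * 7)) || ((9 * 5) <= (x * y))) is true, then t=1, then v=1, then (i=2), then v=0, then (i=3), then v=0, then (i=4), then v=0, then (i=5), then v=0, then (i=6), then v=0, then (i=7), then v=0, then returns -3
revised: t=0, then p=-4, then (((y + p) != (y * 7)) || ((9 * 5) <= (x * y))) is true, then t=1, then v=1, then v=0, then (i=3), then v=0, then (i=4), then v=0, then (i=5), then v=0, then (i=6), then v=0, then (i=7), then v=0, then returns -4
-3 against -4: the behavior changed.
verdict: not equivalent; witness: x=0, y=-3


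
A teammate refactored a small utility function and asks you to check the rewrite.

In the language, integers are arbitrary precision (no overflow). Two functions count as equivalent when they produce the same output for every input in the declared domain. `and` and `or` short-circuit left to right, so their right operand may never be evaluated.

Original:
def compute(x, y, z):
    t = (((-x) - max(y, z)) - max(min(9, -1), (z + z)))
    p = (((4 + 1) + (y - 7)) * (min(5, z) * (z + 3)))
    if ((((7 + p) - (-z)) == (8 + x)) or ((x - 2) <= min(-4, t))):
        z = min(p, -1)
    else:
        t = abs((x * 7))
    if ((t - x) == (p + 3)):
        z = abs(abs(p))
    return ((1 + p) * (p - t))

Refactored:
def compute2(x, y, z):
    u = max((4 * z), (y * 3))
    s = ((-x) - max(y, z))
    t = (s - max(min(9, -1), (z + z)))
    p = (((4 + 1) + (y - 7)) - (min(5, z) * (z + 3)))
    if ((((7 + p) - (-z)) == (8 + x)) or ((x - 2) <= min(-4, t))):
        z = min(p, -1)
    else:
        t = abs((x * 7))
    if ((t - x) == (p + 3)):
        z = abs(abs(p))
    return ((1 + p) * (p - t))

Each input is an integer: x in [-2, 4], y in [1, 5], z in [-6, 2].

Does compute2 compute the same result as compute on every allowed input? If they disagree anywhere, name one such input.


Consider the input x=-2, y=1, z=-6.
compute: t=2, then p=-18, then ((((7 + p) - (-z)) == (8 + x)) or ((x - 2) <= min(-4, t))) is true, then z=-18, then ((t - x) == (p + 3)) is false, then returns 340
compute2: u=3, then s=1, then t=2, then p=-19, then ((((7 + p) - (-z)) == (8 + x)) or ((x - 2) <= min(-4, t))) is true, then z=-19, then ((t - x) == (p + 3)) is false, then returns 378
340 vs 378 — the two versions disagree here.
verdict: not equivalent; witness: x=-2, y=1, z=-6


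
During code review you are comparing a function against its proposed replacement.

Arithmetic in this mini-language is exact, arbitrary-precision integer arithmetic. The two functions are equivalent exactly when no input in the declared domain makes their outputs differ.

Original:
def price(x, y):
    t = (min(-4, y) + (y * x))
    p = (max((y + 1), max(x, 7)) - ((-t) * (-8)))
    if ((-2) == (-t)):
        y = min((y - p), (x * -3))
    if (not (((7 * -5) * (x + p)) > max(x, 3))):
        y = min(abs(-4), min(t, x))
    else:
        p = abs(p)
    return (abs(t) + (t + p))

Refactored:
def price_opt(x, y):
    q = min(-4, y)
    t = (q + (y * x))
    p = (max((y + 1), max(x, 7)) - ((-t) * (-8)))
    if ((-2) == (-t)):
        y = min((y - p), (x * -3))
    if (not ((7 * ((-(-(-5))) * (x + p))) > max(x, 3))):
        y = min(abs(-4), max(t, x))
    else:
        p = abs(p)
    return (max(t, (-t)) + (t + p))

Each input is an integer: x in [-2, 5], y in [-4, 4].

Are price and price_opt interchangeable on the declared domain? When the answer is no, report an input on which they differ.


Equivalent. The edit looks behavioral (`min(t, x)` became `max(t, x)`), but over these ranges it never changes the outcome.
Checked all 72 inputs in the declared domain: the outputs agree on every one.
Spot check at x=2, y=1 — price: t=-2, then p=23, then ((-2) == (-t)) is false, then (not (((7 * -5) * (x + p)) > max(x, 3))) is true, then y=-2, then returns 23. price_opt: q=-4, then t=-2, then p=23, then ((-2) == (-t)) is false, then (not ((7 * ((-(-(-5))) * (x + p))) > max(x, 3))) is true, then y=2, then returns 23. Both give 23.
verdict: equivalent


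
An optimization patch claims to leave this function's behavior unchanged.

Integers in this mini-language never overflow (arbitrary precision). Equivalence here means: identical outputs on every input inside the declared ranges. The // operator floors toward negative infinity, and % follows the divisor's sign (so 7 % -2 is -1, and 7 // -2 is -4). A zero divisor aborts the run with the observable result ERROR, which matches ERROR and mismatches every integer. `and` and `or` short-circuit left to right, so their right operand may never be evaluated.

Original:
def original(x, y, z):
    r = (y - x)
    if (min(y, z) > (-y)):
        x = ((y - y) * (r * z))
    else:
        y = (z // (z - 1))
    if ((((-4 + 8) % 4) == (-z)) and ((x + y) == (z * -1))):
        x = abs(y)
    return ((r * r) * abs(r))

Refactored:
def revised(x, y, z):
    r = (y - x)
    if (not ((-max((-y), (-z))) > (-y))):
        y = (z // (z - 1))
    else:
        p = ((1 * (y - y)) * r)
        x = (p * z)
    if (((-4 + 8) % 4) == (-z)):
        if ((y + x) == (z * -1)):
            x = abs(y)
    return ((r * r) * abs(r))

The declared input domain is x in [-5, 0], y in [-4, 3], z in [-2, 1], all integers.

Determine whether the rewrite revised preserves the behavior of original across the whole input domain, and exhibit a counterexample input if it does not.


Changes here: statement counts differ; also arithmetic usage differs; also local variable names differ; also constant usage differs; also boolean connective usage differs; also min/max/abs usage differs; also branching structure differs; the full 192-point sweep finds no disagreement.
verdict: equivalent


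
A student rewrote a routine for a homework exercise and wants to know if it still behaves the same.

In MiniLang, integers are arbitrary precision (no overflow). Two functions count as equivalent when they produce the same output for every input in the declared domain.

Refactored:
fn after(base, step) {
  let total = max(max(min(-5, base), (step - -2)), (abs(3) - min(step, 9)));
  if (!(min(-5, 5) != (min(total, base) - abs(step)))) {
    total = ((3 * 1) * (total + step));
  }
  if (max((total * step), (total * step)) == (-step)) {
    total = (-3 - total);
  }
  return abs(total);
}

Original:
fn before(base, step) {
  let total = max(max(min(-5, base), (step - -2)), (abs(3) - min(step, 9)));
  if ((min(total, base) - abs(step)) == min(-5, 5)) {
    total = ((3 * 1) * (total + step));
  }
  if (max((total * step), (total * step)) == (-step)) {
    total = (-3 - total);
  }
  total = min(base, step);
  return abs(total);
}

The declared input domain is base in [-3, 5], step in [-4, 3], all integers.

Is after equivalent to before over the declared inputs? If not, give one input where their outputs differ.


Try base=-3, step=-4.
before: total := 7 | ((min(total, base) - abs(step)) == min(-5, 5)): false | (max((total * step), (total * step)) == (-step)): false | total := -4 | result 4
after: total := 7 | (!(min(-5, 5) != (min(total, base) - abs(step)))): false | (max((total * step), (total * step)) == (-step)): false | result 7
4 against 7: the behavior changed.
verdict: not equivalent; witness: base=-3, step=-4


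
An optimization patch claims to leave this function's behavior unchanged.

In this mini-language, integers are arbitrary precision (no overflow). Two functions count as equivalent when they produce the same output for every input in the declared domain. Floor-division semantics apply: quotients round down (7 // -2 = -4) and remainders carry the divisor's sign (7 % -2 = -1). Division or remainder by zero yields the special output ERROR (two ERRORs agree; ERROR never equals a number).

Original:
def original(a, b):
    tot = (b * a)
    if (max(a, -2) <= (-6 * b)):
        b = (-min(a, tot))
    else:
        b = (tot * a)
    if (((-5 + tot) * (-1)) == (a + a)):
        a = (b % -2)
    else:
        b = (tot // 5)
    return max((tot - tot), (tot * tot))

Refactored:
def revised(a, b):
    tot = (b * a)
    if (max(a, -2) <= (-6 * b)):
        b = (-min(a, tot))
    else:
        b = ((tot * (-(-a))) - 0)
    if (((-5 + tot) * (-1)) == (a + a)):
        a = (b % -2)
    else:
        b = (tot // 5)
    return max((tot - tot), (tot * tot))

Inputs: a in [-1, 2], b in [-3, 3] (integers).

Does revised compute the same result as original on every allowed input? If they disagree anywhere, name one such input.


Equivalent — the differences include constant usage differs; arithmetic usage differs, yet no declared input distinguishes the two.
Spot check at a=1, b=-1 — original: tot=-1, then (max(a, -2) <= (-6 * b)) is true, then b=1, then (((-5 + tot) * (-1)) == (a + a)) is false, then b=-1, then returns 1. revised: tot=-1, then (max(a, -2) <= (-6 * b)) is true, then b=1, then (((-5 + tot) * (-1)) == (a + a)) is false, then b=-1, then returns 1. Both give 1.
Checked all 28 inputs in the declared domain: the outputs agree on every one.
verdict: equivalent


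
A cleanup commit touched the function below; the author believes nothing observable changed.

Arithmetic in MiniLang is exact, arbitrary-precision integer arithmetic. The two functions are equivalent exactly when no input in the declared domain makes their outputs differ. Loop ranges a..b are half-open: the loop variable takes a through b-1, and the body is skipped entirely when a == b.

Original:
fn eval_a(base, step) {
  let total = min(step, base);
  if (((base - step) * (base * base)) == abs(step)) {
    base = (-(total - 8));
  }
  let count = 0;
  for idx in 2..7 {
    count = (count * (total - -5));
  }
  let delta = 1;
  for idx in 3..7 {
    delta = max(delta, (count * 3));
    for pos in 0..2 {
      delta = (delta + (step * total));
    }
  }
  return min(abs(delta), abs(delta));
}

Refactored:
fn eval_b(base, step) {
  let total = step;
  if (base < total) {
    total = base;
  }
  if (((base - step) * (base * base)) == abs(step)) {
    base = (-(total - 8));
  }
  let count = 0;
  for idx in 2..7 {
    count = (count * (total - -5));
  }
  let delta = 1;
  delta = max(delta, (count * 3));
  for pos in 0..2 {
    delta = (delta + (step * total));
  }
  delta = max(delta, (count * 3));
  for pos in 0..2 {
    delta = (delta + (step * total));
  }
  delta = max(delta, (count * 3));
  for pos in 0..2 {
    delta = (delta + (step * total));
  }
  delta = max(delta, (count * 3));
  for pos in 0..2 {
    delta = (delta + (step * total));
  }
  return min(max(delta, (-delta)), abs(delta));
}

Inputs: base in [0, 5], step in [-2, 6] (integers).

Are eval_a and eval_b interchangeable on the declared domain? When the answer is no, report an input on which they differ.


Comparing the listings, the differences include: constant usage differs; and loop structure differs; and arithmetic usage differs; and min/max/abs usage differs; and statement counts differ; and comparison usage differs; and branching structure differs.
One worked example (base=3, step=4) — eval_a: total=3, then (((base - step) * (base * base)) == abs(step)) is false, then count=0, then (idx=2), then count=0, then (idx=3), then count=0, then (idx=4), then count=0, then (idx=5), then count=0, then (idx=6), then count=0, then delta=1, then (idx=3), then delta=1, then (pos=0), then delta=13, then (pos=1), then delta=25, then (idx=4), then delta=25, then (pos=0), then delta=37, then (pos=1), then delta=49, then (idx=5), then delta=49, then (pos=0), then delta=61, then (pos=1), then delta=73, then (idx=6), then delta=73, then (pos=0), then delta=85, then (pos=1), then delta=97, then returns 97; eval_b: total=4, then (base < total) is true, then total=3, then (((base - step) * (base * base)) == abs(step)) is false, then count=0, then (idx=2), then count=0, then (idx=3), then count=0, then (idx=4), then count=0, then (idx=5), then count=0, then (idx=6), then count=0, then delta=1, then delta=1, then (pos=0), then delta=13, then (pos=1), then delta=25, then delta=25, then (pos=0), then delta=37, then (pos=1), then delta=49, then delta=49, then (pos=0), then delta=61, then (pos=1), then delta=73, then delta=73, then (pos=0), then delta=85, then (pos=1), then delta=97, then returns 97; agreement on 97.
An exhaustive pass over the 54 declared inputs shows identical outputs.
verdict: equivalent


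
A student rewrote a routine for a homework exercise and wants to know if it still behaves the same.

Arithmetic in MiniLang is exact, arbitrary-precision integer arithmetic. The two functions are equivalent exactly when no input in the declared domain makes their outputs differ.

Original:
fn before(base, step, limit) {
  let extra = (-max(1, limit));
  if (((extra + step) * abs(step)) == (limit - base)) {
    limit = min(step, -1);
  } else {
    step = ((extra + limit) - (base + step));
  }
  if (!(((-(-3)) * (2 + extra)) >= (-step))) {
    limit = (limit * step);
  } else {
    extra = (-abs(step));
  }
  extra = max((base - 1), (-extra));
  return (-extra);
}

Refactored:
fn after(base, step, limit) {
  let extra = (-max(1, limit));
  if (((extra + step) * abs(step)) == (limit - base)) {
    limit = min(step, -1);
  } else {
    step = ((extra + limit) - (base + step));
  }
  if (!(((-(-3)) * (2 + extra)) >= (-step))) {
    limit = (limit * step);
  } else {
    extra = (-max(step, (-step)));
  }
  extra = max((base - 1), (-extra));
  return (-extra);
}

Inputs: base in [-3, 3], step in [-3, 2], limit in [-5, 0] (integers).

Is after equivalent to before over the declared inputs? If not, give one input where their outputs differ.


The two are interchangeable: min/max/abs usage differs, and every declared input agrees.
One worked example (base=1, step=1, limit=-5) — before: extra=-1, then (((extra + step) * abs(step)) == (limit - base)) is false, then step=-8, then (!(((-(-3)) * (2 + extra)) >= (-step))) is true, then limit=40, then extra=1, then returns -1; after: extra=-1, then (((extra + step) * abs(step)) == (limit - base)) is false, then step=-8, then (!(((-(-3)) * (2 + extra)) >= (-step))) is true, then limit=40, then extra=1, then returns -1; agreement on -1.
An exhaustive pass over the 252 declared inputs shows identical outputs.
verdict: equivalent


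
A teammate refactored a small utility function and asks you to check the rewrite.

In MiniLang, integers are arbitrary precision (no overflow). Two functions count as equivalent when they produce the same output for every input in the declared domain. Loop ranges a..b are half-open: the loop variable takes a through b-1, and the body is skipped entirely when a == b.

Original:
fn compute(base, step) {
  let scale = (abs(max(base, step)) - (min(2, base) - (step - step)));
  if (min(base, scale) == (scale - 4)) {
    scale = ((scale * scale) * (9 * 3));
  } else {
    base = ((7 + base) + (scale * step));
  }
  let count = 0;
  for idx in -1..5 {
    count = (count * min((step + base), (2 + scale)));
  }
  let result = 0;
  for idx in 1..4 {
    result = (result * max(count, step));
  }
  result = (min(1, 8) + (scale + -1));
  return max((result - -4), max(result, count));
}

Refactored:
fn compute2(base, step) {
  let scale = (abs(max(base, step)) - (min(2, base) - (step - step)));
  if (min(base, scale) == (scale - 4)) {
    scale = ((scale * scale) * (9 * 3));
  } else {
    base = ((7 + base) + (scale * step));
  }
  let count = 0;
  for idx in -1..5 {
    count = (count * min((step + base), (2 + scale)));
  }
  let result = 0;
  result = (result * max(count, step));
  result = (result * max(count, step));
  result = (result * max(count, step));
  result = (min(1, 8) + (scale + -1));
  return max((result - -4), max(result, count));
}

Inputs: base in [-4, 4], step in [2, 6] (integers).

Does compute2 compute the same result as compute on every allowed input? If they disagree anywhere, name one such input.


Equivalent — the differences include arithmetic usage differs, min/max/abs usage differs, statement counts differ, loop structure differs, yet no declared input distinguishes the two.
Spot check at base=0, step=4 — compute: scale=4, then (min(base, scale) == (scale - 4)) is true, then scale=432, then count=0, then (idx=-1), then count=0, then (idx=0), then count=0, then (idx=1), then count=0, then (idx=2), then count=0, then (idx=3), then count=0, then (idx=4), then count=0, then result=0, then (idx=1), then result=0, then (idx=2), then result=0, then (idx=3), then result=0, then result=432, then returns 436. compute2: scale=4, then (min(base, scale) == (scale - 4)) is true, then scale=432, then count=0, then (idx=-1), then count=0, then (idx=0), then count=0, then (idx=1), then count=0, then (idx=2), then count=0, then (idx=3), then count=0, then (idx=4), then count=0, then result=0, then result=0, then result=0, then result=0, then result=432, then returns 436. Both give 436.
Checked all 45 inputs in the declared domain: the outputs agree on every one.
verdict: equivalent


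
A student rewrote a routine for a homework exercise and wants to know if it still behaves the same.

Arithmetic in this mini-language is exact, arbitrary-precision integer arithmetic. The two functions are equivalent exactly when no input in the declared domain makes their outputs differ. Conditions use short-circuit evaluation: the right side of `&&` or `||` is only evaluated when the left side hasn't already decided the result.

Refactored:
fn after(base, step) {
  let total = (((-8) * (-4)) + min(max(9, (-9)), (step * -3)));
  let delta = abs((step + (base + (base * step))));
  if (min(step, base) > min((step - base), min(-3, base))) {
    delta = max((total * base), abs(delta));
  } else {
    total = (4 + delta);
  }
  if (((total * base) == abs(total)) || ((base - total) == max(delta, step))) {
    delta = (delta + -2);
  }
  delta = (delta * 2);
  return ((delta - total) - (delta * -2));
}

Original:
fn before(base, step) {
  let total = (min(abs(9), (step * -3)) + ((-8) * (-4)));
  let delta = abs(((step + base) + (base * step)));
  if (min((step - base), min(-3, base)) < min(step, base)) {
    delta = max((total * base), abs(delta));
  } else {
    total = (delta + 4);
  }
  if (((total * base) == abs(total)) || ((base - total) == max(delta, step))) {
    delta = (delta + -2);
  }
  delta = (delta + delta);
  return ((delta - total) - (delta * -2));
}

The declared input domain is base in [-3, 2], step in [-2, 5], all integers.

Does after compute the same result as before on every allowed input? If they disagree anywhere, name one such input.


The two versions differ — the changes include min/max/abs usage differs; arithmetic usage differs; constant usage differs; comparison usage differs.
Tracing base=0, step=4: before: total = 20; delta = 4; (min((step - base), min(-3, base)) < min(step, base)) -> true; delta = 4; (((total * base) == abs(total)) || ((base - total) == max(delta, step))) -> false; delta = 8; return 4 | after: total = 20; delta = 4; (min(step, base) > min((step - base), min(-3, base))) -> true; delta = 4; (((total * base) == abs(total)) || ((base - total) == max(delta, step))) -> false; delta = 8; return 4 — matching result 4.
Every one of the 48 inputs gives matching results.
verdict: equivalent


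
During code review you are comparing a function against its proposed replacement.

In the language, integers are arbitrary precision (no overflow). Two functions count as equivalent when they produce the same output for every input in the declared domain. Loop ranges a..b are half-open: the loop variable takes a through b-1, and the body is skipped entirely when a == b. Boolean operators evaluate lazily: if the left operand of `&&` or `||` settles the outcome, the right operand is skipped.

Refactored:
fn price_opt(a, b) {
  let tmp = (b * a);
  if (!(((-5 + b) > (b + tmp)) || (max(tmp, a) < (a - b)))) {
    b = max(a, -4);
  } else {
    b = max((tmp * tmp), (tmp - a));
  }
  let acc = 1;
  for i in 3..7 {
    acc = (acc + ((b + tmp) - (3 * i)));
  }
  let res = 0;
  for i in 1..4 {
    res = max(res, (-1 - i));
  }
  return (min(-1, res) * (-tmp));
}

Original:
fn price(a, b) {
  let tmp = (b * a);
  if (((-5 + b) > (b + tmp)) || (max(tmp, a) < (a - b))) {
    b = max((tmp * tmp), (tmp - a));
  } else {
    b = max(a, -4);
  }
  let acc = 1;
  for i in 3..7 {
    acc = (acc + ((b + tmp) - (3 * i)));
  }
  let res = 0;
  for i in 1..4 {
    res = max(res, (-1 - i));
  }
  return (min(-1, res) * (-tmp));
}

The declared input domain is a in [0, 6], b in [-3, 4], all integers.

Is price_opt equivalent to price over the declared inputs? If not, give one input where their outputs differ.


Comparing the listings, the differences include: boolean connective usage differs.
As a probe, take a=1, b=2: price runs tmp=2, then (((-5 + b) > (b + tmp)) || (max(tmp, a) < (a - b))) is false, then b=1, then acc=1, then (i=3), then acc=-5, then (i=4), then acc=-14, then (i=5), then acc=-26, then (i=6), then acc=-41, then res=0, then (i=1), then res=0, then (i=2), then res=0, then (i=3), then res=0, then returns 2; price_opt runs tmp=2, then (!(((-5 + b) > (b + tmp)) || (max(tmp, a) < (a - b)))) is true, then b=1, then acc=1, then (i=3), then acc=-5, then (i=4), then acc=-14, then (i=5), then acc=-26, then (i=6), then acc=-41, then res=0, then (i=1), then res=0, then (i=2), then res=0, then (i=3), then res=0, then returns 2; both end at 2.
An exhaustive pass over the 56 declared inputs shows identical outputs.
verdict: equivalent


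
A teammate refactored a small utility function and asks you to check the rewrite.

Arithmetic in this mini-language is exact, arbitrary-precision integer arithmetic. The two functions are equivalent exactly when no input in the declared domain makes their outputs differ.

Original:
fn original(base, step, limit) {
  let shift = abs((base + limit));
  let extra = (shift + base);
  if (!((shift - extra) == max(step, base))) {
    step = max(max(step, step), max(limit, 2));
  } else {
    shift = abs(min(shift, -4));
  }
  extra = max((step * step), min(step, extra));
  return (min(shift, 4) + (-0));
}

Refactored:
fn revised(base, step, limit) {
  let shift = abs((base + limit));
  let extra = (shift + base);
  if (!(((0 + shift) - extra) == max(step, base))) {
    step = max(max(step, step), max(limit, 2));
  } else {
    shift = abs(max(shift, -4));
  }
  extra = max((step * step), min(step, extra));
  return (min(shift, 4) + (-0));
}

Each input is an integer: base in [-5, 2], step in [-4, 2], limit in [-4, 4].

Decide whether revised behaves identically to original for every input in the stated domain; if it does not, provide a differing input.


These are not equivalent — on base=-2, step=2, limit=-1 the outputs split (4 vs 3).
original: shift becomes 3; next extra becomes 1; next (!((shift - extra) == max(step, base))) evaluates to false; next shift becomes 4; next extra becomes 4; next final value 4
revised: shift becomes 3; next extra becomes 1; next (!(((0 + shift) - extra) == max(step, base))) evaluates to false; next shift becomes 3; next extra becomes 4; next final value 3
verdict: not equivalent; witness: base=-2, step=2, limit=-1
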